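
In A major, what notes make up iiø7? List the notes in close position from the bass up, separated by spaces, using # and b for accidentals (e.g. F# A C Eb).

B D F A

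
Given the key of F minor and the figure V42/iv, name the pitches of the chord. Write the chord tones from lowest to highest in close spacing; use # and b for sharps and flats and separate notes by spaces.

The slash means an applied dominant: we want the dominant of iv. In F minor, iv is Bb minor, and its dominant is built on F.
Building a dominant seventh chord on F gives F-A-C-Eb.
With the 42 figure the chord is in third inversion; from the bass Eb upward in close position it reads Eb-F-A-C.

Eb F A C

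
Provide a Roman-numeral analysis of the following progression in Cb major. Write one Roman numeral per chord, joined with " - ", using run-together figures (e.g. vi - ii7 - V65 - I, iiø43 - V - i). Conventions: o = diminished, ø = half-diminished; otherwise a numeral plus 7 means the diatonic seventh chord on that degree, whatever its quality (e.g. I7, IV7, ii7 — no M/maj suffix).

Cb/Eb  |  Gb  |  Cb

Cb/Eb has root Cb, degree 1 in Cb major, so I6.
Gb has root Gb, degree 5 in Cb major, so V.
Cb has root Cb, degree 1 in Cb major, so I.

I6 - V - I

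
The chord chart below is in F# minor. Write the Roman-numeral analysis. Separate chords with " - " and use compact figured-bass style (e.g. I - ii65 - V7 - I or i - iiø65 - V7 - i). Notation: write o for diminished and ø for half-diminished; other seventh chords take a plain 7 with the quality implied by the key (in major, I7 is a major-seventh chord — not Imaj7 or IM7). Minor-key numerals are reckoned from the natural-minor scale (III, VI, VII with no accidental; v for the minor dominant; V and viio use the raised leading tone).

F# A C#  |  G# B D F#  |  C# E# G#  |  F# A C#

i - iiø7 - V - i

F#-A-C#: minor triad on F# = scale degree 1 → i.
G#-B-D-F#: half-diminished seventh chord on G# = scale degree 2 → iiø7.
C#-E#-G# has root C#, degree 5 in F# minor, so V.
F#-A-C# has root F#, degree 1 in F# minor, so i.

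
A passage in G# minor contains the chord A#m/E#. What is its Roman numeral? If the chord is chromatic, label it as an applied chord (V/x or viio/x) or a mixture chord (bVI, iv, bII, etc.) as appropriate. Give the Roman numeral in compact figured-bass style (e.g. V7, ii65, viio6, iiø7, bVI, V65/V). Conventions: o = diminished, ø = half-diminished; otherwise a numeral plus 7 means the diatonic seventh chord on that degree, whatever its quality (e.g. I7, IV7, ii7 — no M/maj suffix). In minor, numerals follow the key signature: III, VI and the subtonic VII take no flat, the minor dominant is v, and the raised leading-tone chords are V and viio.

ii64

Stacked in thirds the chord is A#-C#-E#: a minor triad on A#.
A# is the second degree of G# minor. This is the minor supertonic, borrowed from the parallel major (the Dorian ii).
With E# in the bass the chord is in second inversion, so the figured bass is 64.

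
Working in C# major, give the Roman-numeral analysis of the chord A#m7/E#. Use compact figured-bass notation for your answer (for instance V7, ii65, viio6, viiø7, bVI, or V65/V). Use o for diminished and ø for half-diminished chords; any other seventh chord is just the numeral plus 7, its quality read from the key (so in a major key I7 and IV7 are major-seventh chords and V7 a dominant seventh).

Stacked in thirds the chord is A#-C#-E#-G#: a minor seventh chord on A#.
In C# major, A# is the submediant; the diatonic minor seventh chord there is vi7.
With E# in the bass the chord is in second inversion, so the figured bass is 43.

vi43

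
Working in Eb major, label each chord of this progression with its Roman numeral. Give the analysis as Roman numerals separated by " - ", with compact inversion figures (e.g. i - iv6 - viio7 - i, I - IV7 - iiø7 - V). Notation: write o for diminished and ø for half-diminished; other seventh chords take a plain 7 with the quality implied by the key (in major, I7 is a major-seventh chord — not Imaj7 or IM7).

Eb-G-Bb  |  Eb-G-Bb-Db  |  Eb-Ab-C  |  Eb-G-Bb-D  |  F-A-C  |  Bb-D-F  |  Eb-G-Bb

I - V7/IV - IV64 - I7 - V/V - V - I

Eb-G-Bb: root Eb is the tonic; major triad there is I.
Eb-G-Bb-Db: a dominant seventh chord on Eb, the applied dominant of IV → V7/IV.
Eb-Ab-C: major triad on Ab = scale degree 4 → IV64.
Eb-G-Bb-D has root Eb, degree 1 in Eb major, so I7.
F-A-C is the secondary dominant of V (major triad on F): V/V.
Bb-D-F: major triad on Bb = scale degree 5 → V.
Eb-G-Bb: root Eb is the tonic; major triad there is I.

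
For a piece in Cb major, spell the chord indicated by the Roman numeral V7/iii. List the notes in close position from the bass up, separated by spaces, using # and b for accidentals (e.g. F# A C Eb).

Bb D F Ab

V7/iii is a secondary dominant — the dominant seventh of iii. iii in Cb major is Eb, so the applied chord's root is Bb, a perfect fifth above.
Building a dominant seventh chord on Bb gives Bb-D-F-Ab.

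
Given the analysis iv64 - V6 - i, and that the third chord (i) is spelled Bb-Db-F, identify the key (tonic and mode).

Bb minor

The anchor chord is a minor triad on Bb, labeled i.
If Bb is scale degree 1 and the mode makes that degree carry a minor triad, the tonic is Bb and the mode is minor.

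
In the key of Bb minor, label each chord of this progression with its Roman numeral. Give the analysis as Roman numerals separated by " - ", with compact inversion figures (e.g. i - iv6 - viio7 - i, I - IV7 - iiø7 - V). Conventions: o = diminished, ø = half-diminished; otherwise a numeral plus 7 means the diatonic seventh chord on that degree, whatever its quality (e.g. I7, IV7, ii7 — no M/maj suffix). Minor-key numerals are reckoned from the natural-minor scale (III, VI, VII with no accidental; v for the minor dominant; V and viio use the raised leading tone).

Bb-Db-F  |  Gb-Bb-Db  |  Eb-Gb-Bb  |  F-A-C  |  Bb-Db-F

i - VI - iv - V - i

Bb-Db-F has root Bb, degree 1 in Bb minor, so i.
Gb-Bb-Db: root Gb is the submediant; major triad there is VI.
Eb-Gb-Bb: root Eb is the subdominant; minor triad there is iv.
F-A-C: root F is the dominant; major triad there is V.
Bb-Db-F has root Bb, degree 1 in Bb minor, so i.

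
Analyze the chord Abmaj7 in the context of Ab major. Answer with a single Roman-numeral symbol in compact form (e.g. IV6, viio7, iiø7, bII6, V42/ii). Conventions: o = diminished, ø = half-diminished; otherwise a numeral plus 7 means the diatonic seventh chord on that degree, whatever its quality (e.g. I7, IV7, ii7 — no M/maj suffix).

I7

The pitches Ab-C-Eb-G form a major seventh chord rooted on Ab.
Ab is scale degree 1 in Ab major, and a major seventh chord on that degree is written I7.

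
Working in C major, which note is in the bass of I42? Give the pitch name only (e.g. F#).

I in C major has root C; the chord is C-E-G-B.
The figure 42 means third inversion — the seventh is in the bass.

B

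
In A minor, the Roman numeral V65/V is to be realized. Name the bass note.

D#

The applied chord V65/V is rooted on B: B-D#-F#-A.
The figure 65 means first inversion — the third is in the bass.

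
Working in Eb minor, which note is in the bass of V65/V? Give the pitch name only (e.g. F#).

The applied chord V65/V is rooted on F: F-A-C-Eb.
The figure 65 means first inversion — the third is in the bass.

A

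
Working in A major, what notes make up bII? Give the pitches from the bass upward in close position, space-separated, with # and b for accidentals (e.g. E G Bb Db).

bII is the Neapolitan chord — a major triad on the lowered second degree. In A major that root is Bb.
So the chord is Bb-D-F.

Bb D F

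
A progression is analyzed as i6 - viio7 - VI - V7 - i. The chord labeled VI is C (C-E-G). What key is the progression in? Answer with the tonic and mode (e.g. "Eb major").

VI is given as C-E-G — a major triad with root C.
Counting down 5 scale steps from C places the tonic on E; a major triad on degree 6 is diatonic only in minor.

E minor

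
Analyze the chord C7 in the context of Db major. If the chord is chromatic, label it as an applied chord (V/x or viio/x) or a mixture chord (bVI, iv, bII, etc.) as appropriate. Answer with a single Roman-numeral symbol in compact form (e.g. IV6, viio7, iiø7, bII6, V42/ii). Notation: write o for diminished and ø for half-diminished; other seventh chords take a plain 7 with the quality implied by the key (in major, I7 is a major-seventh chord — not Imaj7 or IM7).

Stacked in thirds the chord is C-E-G-Bb: a dominant seventh chord on C.
C is not a diatonic chord root with this quality in Db major, but it lies a perfect fifth above F (iii), so the chord functions as an applied dominant of iii.

V7/iii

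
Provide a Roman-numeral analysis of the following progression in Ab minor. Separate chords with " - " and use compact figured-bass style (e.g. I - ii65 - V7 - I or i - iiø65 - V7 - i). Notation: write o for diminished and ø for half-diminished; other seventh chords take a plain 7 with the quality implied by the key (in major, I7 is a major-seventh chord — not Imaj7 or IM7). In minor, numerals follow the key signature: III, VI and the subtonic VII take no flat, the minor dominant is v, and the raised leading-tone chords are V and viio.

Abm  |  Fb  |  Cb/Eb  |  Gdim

i - VI - III6 - viio

Abm: root Ab is the tonic; minor triad there is i.
Fb: root Fb is the submediant; major triad there is VI.
Cb/Eb has root Cb, degree 3 in Ab minor, so III6.
Gdim has root G, degree 7 in Ab minor, so viio.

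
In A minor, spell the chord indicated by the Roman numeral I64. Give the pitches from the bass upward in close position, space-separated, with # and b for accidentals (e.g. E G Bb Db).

E A C#

Scale degree 1 in A minor is A; here the chord built on it is altered to a major triad. I64 is the major tonic (Picardy third), borrowed from the parallel major.
So the chord is A-C#-E.
With the 64 figure the chord is in second inversion; from the bass E upward in close position it reads E-A-C#.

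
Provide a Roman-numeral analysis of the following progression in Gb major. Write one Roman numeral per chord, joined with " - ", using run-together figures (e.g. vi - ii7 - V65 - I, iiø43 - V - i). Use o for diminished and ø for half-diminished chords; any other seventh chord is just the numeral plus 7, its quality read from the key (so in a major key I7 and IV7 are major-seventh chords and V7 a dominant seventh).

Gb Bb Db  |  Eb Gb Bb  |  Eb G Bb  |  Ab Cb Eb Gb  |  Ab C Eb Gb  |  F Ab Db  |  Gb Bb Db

I - vi - V/ii - ii7 - V7/V - V6 - I

Gb-Bb-Db: root Gb is the tonic; major triad there is I.
Eb-Gb-Bb: root Eb is the submediant; minor triad there is vi.
Eb-G-Bb is the secondary dominant of ii (major triad on Eb): V/ii.
Ab-Cb-Eb-Gb: minor seventh chord on Ab = scale degree 2 → ii7.
Ab-C-Eb-Gb: a dominant seventh chord on Ab, the applied dominant of V → V7/V.
F-Ab-Db has root Db, degree 5 in Gb major, so V6.
Gb-Bb-Db: root Gb is the tonic; major triad there is I.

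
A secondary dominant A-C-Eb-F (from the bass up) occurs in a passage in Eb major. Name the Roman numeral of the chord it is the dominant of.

The chord is a dominant seventh chord on F.
A dominant resolves down a perfect fifth: F → Bb. In Eb major, Bb is scale degree 5, i.e. V.

V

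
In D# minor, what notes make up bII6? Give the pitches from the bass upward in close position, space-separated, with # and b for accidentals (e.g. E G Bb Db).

Scale degree 2 in D# minor is E#; lowering it a half step gives E. bII6 is the Neapolitan sixth — a major triad on the lowered second degree, here in its customary first inversion.
So the chord is E-G#-B.
The figured bass 6 indicates first inversion, placing the third (G#) in the bass: G#-B-E.

G# B E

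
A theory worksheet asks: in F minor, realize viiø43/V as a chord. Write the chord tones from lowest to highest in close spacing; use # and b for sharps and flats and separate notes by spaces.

F A B D

viiø43/V is a secondary leading-tone chord. The target V is C in F minor; the applied chord is rooted a semitone below, on B.
Building a half-diminished seventh chord on B gives B-D-F-A.
The figured bass 43 indicates second inversion, placing the fifth (F) in the bass: F-A-B-D.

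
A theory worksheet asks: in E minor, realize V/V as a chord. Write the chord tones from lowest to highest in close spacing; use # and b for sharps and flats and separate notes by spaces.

F# A# C#

The slash means an applied dominant: we want the dominant of V. In E minor, V is B major, and its dominant is built on F#.
Building a major triad on F# gives F#-A#-C#.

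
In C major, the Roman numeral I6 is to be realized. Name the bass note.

I in C major has root C; the chord is C-E-G.
The figure 6 means first inversion — the third is in the bass.

E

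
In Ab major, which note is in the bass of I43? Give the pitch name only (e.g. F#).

Eb

I in Ab major has root Ab; the chord is Ab-C-Eb-G.
The figure 43 means second inversion — the fifth is in the bass.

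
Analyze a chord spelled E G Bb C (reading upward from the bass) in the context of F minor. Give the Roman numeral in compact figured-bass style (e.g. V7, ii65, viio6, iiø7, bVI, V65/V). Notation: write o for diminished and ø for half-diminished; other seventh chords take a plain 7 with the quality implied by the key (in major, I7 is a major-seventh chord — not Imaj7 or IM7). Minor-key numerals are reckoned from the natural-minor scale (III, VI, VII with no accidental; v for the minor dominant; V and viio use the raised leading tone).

The pitches C-E-G-Bb form a dominant seventh chord rooted on C.
In F minor, C is the dominant; the diatonic dominant seventh chord there is V7.
With E in the bass the chord is in first inversion, so the figured bass is 65.

V65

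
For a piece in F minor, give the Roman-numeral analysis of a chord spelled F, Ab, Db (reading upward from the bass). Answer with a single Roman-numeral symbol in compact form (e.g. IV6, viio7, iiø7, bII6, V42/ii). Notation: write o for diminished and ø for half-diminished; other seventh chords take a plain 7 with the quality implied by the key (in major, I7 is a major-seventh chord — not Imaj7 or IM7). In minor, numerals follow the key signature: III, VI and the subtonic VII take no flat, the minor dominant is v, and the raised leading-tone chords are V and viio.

VI6

The pitches Db-F-Ab form a major triad rooted on Db.
In F minor, Db is the submediant; the diatonic major triad there is VI.
With F in the bass the chord is in first inversion, so the figured bass is 6.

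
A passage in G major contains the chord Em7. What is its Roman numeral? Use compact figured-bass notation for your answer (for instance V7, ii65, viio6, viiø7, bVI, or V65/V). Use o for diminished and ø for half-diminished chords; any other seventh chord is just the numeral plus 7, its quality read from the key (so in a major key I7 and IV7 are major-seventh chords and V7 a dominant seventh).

vi7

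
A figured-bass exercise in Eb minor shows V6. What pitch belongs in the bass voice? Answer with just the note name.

D

V in Eb minor has root Bb; the chord is Bb-D-F.
The figure 6 means first inversion — the third is in the bass.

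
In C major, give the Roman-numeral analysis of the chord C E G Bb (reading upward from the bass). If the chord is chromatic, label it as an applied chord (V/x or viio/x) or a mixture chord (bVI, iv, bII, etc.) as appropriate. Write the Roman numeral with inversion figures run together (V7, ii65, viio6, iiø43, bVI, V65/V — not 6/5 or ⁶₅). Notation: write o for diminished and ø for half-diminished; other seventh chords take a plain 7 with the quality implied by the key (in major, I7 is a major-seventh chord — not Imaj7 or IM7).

V7/IV

Stacked in thirds the chord is C-E-G-Bb: a dominant seventh chord on C.
C is not a diatonic chord root with this quality in C major, but it lies a perfect fifth above F (IV), so the chord functions as an applied dominant of IV.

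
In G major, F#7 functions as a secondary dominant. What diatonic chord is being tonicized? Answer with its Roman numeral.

The chord is a dominant seventh chord on F#.
A dominant resolves down a perfect fifth: F# → B. In G major, B is scale degree 3, i.e. iii.

iii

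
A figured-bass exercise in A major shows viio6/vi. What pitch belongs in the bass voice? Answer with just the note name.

The applied chord viio6/vi is rooted on E#: E#-G#-B.
The figure 6 means first inversion — the third is in the bass.

G#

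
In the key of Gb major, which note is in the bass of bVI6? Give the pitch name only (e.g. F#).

Gb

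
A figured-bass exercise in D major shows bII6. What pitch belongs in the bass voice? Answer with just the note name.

G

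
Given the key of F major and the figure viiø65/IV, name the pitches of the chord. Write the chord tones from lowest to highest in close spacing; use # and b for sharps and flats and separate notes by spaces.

viiø65/IV is a secondary leading-tone chord. The target IV is Bb in F major; the applied chord is rooted a semitone below, on A.
Building a half-diminished seventh chord on A gives A-C-Eb-G.
With the 65 figure the chord is in first inversion; from the bass C upward in close position it reads C-Eb-G-A.

C Eb G A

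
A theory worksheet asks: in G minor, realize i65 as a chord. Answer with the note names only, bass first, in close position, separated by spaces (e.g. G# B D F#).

In G minor, scale degree 1 is G, and the diatonic chord built there is a minor seventh chord.
Stacking thirds from G gives G-Bb-D-F.
The figured bass 65 indicates first inversion, placing the third (Bb) in the bass: Bb-D-F-G.

Bb D F G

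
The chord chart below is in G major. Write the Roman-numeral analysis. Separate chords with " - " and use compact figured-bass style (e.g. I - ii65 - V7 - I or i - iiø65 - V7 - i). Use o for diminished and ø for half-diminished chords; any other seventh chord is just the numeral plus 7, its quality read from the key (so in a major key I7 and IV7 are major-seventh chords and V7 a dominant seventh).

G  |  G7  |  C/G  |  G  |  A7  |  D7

G: major triad on G = scale degree 1 → I.
G7: a dominant seventh chord on G, the applied dominant of IV → V7/IV.
C/G: major triad on C = scale degree 4 → IV64.
G: root G is the tonic; major triad there is I.
A7: a dominant seventh chord on A, the applied dominant of V → V7/V.
D7: dominant seventh chord on D = scale degree 5 → V7.

I - V7/IV - IV64 - I - V7/V - V7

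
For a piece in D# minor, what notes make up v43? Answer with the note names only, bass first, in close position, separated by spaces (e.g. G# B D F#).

E# G# A# C#

In D# minor, the dominant is A#, and the diatonic chord built there is a minor seventh chord.
Stacking thirds from A# gives A#-C#-E#-G#.
With the 43 figure the chord is in second inversion; from the bass E# upward in close position it reads E#-G#-A#-C#.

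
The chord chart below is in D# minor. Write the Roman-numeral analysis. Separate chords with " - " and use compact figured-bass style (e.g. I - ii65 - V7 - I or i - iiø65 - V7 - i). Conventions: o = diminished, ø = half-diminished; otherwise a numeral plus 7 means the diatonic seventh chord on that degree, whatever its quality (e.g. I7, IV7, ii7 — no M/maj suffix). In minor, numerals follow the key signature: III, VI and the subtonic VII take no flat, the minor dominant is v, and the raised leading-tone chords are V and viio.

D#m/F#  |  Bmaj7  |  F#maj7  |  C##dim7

i6 - VI7 - III7 - viio7

D#m/F# has root D#, degree 1 in D# minor, so i6.
Bmaj7: major seventh chord on B = scale degree 6 → VI7.
F#maj7: major seventh chord on F# = scale degree 3 → III7.
C##dim7: root C## is the leading tone; fully diminished seventh chord there is viio7.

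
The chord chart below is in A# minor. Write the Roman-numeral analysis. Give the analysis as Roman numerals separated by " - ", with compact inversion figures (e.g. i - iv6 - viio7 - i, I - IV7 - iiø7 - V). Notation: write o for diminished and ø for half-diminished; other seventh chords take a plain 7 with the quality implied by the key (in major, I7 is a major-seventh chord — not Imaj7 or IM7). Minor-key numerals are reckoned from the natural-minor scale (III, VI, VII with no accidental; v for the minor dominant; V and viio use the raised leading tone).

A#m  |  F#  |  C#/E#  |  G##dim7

A#m has root A#, degree 1 in A# minor, so i.
F# has root F#, degree 6 in A# minor, so VI.
C#/E#: major triad on C# = scale degree 3 → III6.
G##dim7: root G## is the leading tone; fully diminished seventh chord there is viio7.

i - VI - III6 - viio7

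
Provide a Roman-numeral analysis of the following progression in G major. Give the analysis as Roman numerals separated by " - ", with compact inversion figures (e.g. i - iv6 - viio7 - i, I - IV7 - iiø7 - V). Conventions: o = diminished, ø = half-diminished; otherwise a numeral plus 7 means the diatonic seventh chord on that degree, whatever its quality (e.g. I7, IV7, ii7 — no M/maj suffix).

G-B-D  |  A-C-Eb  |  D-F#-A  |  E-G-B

I - iio - V - vi

G-B-D: root G is the tonic; major triad there is I.
A-C-Eb is non-diatonic — iio, a mixture chord from G minor.
D-F#-A: major triad on D = scale degree 5 → V.
E-G-B: root E is the submediant; minor triad there is vi.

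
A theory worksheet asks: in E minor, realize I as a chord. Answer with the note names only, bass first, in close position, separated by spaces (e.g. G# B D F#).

I is the major tonic (Picardy third), borrowed from the parallel major. In E minor that root is E.
So the chord is E-G#-B, a major triad.

E G# B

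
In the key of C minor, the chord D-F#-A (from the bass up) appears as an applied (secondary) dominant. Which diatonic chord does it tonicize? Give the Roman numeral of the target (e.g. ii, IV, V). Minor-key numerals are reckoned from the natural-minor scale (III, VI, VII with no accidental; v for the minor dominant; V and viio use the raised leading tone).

The chord is a major triad on D.
A dominant resolves down a perfect fifth: D → G. In C minor, G is scale degree 5, i.e. V.

V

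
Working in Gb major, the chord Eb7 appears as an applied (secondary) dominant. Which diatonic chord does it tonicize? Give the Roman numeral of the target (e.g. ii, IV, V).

ii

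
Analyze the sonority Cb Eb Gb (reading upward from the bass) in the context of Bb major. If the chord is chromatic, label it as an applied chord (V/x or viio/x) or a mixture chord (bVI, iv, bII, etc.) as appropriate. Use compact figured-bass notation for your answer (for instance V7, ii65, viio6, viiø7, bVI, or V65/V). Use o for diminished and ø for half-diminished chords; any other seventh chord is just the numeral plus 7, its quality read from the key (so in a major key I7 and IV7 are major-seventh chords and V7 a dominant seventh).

bII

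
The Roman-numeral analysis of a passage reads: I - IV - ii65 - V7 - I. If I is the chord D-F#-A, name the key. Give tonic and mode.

I is given as D-F#-A — a major triad with root D.
If D is scale degree 1 and the mode makes that degree carry a major triad, the tonic is D and the mode is major.

D major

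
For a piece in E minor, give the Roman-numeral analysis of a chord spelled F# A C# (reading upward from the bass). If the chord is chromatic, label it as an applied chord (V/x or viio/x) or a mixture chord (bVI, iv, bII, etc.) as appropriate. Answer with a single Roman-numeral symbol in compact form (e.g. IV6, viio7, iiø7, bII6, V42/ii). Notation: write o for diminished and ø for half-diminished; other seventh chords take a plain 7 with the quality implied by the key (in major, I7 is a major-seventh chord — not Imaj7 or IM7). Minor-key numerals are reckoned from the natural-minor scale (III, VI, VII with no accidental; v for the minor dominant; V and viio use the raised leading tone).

The pitches F#-A-C# form a minor triad rooted on F#.
F# is the second degree of E minor. This is the minor supertonic, borrowed from the parallel major (the Dorian ii).

ii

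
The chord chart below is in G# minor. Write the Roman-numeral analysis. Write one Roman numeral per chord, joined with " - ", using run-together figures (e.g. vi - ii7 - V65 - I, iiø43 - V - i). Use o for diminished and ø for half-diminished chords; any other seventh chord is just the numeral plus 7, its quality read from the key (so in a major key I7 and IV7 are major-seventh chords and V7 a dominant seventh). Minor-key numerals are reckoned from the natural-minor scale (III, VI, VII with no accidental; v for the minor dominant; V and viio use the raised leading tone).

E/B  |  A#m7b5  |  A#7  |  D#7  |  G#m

VI64 - iiø7 - V7/V - V7 - i

E/B: major triad on E = scale degree 6 → VI64.
A#m7b5: root A# is the supertonic; half-diminished seventh chord there is iiø7.
A#7: a dominant seventh chord on A#, the applied dominant of V → V7/V.
D#7: root D# is the dominant; dominant seventh chord there is V7.
G#m: minor triad on G# = scale degree 1 → i.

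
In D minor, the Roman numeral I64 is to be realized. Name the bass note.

I in D minor has root D; the chord is D-F#-A.
The figure 64 means second inversion — the fifth is in the bass.

A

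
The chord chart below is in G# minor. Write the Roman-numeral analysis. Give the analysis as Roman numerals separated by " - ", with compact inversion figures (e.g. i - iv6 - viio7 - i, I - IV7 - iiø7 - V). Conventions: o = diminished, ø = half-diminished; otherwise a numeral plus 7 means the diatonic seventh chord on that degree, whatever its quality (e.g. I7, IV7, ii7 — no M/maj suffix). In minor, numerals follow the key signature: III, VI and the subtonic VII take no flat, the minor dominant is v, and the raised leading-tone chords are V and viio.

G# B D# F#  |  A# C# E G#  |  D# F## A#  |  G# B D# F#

i7 - iiø7 - V - i7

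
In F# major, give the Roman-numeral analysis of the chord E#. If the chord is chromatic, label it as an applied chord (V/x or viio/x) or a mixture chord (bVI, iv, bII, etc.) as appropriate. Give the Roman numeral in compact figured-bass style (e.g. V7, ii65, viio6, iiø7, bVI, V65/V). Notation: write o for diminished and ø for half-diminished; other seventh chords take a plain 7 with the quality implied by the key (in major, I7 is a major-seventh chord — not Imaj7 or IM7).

Stacked in thirds the chord is E#-G##-B#: a major triad on E#.
E# is not a diatonic chord root with this quality in F# major, but it lies a perfect fifth above A# (iii), so the chord functions as an applied dominant of iii.

V/iii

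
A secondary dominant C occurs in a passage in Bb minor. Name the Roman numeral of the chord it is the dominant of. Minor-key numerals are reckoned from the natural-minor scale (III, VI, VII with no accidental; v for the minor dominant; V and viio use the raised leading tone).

V

The chord is a major triad on C.
A dominant resolves down a perfect fifth: C → F. In Bb minor, F is scale degree 5, i.e. V.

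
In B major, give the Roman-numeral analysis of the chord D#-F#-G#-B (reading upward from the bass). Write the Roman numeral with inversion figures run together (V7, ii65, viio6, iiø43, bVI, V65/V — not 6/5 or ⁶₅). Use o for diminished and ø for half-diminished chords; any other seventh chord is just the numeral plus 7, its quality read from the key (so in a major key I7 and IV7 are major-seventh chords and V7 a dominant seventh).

vi43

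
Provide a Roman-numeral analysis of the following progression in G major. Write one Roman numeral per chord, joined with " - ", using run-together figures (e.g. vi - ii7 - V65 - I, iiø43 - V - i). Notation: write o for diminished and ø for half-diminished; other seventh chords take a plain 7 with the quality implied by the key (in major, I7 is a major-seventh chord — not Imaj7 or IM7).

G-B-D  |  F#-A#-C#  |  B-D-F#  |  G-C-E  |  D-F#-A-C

G-B-D: root G is the tonic; major triad there is I.
F#-A#-C#: chromatic; F# is V of iii, so V/iii.
B-D-F#: minor triad on B = scale degree 3 → iii.
G-C-E has root C, degree 4 in G major, so IV64.
D-F#-A-C has root D, degree 5 in G major, so V7.

I - V/iii - iii - IV64 - V7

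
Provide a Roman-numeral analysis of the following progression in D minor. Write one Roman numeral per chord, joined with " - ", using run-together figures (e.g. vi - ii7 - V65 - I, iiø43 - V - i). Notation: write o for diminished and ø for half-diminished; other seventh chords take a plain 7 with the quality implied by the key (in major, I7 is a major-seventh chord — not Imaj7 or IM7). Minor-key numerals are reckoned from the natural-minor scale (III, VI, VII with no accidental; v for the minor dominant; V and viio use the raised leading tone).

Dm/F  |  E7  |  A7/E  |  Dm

Dm/F: minor triad on D = scale degree 1 → i6.
E7: a dominant seventh chord on E, the applied dominant of V → V7/V.
A7/E: dominant seventh chord on A = scale degree 5 → V43.
Dm has root D, degree 1 in D minor, so i.

i6 - V7/V - V43 - i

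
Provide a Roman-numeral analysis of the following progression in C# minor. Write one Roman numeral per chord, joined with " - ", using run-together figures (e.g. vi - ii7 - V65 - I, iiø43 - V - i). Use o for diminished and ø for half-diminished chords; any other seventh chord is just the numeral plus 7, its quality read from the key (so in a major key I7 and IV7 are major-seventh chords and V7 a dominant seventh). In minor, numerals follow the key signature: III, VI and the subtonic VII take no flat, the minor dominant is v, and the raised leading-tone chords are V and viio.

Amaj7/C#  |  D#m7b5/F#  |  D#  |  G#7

Amaj7/C#: major seventh chord on A = scale degree 6 → VI65.
D#m7b5/F#: root D# is the supertonic; half-diminished seventh chord there is iiø65.
D# is the secondary dominant of V (major triad on D#): V/V.
G#7 has root G#, degree 5 in C# minor, so V7.

VI65 - iiø65 - V/V - V7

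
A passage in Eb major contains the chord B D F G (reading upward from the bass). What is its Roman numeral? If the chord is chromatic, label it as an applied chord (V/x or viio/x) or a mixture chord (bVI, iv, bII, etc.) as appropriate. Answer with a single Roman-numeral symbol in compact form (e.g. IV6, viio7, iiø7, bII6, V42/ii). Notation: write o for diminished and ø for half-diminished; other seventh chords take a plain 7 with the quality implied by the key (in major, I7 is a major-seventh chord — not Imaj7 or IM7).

V65/vi

Stacked in thirds the chord is G-B-D-F: a dominant seventh chord on G.
G is not a diatonic chord root with this quality in Eb major, but it lies a perfect fifth above C (vi), so the chord functions as an applied dominant of vi.
With B in the bass the chord is in first inversion, so the figured bass is 65.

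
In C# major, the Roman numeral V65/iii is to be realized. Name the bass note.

The applied chord V65/iii is rooted on B#: B#-D##-F##-A#.
The figure 65 means first inversion — the third is in the bass.

D##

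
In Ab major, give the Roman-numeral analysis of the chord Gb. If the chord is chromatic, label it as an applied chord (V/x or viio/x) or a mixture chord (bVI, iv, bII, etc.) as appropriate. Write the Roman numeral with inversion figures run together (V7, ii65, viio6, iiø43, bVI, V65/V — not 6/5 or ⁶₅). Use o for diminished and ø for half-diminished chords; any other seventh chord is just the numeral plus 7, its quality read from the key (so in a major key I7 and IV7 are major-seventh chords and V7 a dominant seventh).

Stacked in thirds the chord is Gb-Bb-Db: a major triad on Gb.
Gb is the lowered seventh degree of Ab major (diatonic 7 would be G). This is a major triad on the lowered seventh degree (the subtonic), borrowed from the parallel minor.

bVII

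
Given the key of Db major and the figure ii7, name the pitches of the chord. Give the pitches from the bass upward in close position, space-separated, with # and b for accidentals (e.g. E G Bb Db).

The numeral's case and figure indicate a minor seventh chord. In Db major its root, the second degree, is Eb.
Stacking thirds from Eb gives Eb-Gb-Bb-Db.

Eb Gb Bb Db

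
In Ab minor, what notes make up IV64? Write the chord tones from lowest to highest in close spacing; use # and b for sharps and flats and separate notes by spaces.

IV64 is the major subdominant, borrowed from the parallel major. In Ab minor that root is Db.
So the chord is Db-F-Ab.
The figured bass 64 indicates second inversion, placing the fifth (Ab) in the bass: Ab-Db-F.

Ab Db F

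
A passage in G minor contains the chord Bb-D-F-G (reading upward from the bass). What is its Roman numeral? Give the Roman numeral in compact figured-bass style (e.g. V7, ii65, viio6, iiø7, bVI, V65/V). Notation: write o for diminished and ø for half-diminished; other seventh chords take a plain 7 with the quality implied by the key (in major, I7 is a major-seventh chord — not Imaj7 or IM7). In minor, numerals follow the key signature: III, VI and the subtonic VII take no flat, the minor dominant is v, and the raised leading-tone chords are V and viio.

i65

The pitches G-Bb-D-F form a minor seventh chord rooted on G.
In G minor, G is the tonic; the diatonic minor seventh chord there is i7.
With Bb in the bass the chord is in first inversion, so the figured bass is 65.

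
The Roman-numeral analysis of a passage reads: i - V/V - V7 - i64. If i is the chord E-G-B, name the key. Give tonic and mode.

i is given as E-G-B — a minor triad with root E.
If E is scale degree 1 and the mode makes that degree carry a minor triad, the tonic is E and the mode is minor.

E minor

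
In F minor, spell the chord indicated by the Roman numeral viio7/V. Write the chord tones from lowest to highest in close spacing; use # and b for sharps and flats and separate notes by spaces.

viio7/V is a secondary leading-tone chord. The target V is C in F minor; the applied chord is rooted a semitone below, on B.
Building a fully diminished seventh chord on B gives B-D-F-Ab.

B D F Ab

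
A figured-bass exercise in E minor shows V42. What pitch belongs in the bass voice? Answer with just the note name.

A

V in E minor has root B; the chord is B-D#-F#-A.
The figure 42 means third inversion — the seventh is in the bass.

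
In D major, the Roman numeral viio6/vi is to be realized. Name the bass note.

C#

The applied chord viio6/vi is rooted on A#: A#-C#-E.
The figure 6 means first inversion — the third is in the bass.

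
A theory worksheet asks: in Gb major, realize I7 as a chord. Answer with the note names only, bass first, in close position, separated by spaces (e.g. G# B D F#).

In Gb major, the first degree is Gb, and the diatonic chord built there is a major seventh chord.
Stacking thirds from Gb gives Gb-Bb-Db-F.

Gb Bb Db F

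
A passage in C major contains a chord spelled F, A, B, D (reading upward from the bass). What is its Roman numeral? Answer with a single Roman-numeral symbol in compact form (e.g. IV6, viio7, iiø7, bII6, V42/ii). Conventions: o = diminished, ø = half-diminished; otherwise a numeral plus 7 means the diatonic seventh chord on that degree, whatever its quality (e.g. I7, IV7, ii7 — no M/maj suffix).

viiø43

Stacked in thirds the chord is B-D-F-A: a half-diminished seventh chord on B.
B is scale degree 7 in C major, and a half-diminished seventh chord on that degree is written viiø7.
With F in the bass the chord is in second inversion, so the figured bass is 43.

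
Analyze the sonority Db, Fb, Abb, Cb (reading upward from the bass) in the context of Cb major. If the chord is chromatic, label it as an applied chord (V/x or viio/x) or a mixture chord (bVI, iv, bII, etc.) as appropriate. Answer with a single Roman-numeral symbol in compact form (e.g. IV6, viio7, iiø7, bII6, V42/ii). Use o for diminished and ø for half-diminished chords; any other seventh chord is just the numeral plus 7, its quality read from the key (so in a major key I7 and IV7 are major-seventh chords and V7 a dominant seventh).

iiø7

Stacked in thirds the chord is Db-Fb-Abb-Cb: a half-diminished seventh chord on Db.
Db is the second degree of Cb major. This is the half-diminished supertonic seventh, borrowed from the parallel minor.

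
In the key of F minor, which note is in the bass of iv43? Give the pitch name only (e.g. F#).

F

iv in F minor has root Bb; the chord is Bb-Db-F-Ab.
The figure 43 means second inversion — the fifth is in the bass.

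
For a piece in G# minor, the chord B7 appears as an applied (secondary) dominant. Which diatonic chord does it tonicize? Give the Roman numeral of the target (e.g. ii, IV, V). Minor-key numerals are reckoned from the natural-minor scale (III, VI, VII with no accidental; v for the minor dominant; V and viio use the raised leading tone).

VI

The chord is a dominant seventh chord on B.
A dominant resolves down a perfect fifth: B → E. In G# minor, E is scale degree 6, i.e. VI.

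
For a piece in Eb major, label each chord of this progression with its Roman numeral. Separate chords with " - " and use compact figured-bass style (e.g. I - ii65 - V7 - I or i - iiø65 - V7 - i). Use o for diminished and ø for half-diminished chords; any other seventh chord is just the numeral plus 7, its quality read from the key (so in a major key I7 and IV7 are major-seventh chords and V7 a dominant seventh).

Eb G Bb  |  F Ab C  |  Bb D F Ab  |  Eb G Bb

Eb-G-Bb: root Eb is the tonic; major triad there is I.
F-Ab-C: root F is the supertonic; minor triad there is ii.
Bb-D-F-Ab: dominant seventh chord on Bb = scale degree 5 → V7.
Eb-G-Bb has root Eb, degree 1 in Eb major, so I.

I - ii - V7 - I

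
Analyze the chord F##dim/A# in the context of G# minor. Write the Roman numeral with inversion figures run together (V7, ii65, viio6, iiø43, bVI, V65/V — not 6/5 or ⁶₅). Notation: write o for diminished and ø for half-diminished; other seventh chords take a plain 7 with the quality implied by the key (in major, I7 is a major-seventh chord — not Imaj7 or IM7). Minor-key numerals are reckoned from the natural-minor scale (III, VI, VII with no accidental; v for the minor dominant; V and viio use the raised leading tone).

viio6

The pitches F##-A#-C# form a diminished triad rooted on F##.
F## is scale degree 7 in G# minor, and a diminished triad on that degree is written viio.
With A# in the bass the chord is in first inversion, so the figured bass is 6.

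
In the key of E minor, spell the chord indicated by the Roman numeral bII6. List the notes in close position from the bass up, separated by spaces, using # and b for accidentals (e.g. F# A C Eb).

A C F

bII6 is the Neapolitan sixth — a major triad on the lowered second degree, here in its customary first inversion. In E minor that root is F.
So the chord is F-A-C, a major triad.
The figured bass 6 indicates first inversion, placing the third (A) in the bass: A-C-F.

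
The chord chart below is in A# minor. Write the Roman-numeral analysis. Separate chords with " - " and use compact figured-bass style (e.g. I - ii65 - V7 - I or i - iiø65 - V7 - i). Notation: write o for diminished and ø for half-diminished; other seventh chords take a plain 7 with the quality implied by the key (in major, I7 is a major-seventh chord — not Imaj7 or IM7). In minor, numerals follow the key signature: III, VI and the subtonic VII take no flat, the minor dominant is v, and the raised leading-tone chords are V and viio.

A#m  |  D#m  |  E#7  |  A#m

A#m: root A# is the tonic; minor triad there is i.
D#m has root D#, degree 4 in A# minor, so iv.
E#7: root E# is the dominant; dominant seventh chord there is V7.
A#m: minor triad on A# = scale degree 1 → i.

i - iv - V7 - i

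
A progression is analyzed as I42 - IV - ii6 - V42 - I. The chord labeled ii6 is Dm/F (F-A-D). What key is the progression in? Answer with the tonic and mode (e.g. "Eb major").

C major

ii6 is given as F-A-D — a minor triad with root D.
ii6 on D implies D is the supertonic; that puts the tonic at C, and the lowercase numeral fits major mode.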